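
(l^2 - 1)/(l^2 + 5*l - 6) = (l + 1)/(l + 6)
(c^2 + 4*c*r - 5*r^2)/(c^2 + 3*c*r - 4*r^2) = (c + 5*r)/(c + 4*r)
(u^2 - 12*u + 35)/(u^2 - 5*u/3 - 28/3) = 3*(-u^2 + 12*u - 35)/(-3*u^2 + 5*u + 28)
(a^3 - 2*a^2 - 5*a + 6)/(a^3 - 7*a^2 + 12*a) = (a^2 + a - 2)/(a*(a - 4))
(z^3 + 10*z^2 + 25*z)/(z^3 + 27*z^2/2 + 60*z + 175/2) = 2*z/(2*z + 7)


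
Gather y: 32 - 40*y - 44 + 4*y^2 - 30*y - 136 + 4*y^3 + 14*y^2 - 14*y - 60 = 4*y^3 + 18*y^2 - 84*y - 208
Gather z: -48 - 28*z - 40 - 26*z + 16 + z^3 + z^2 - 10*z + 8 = z^3 + z^2 - 64*z - 64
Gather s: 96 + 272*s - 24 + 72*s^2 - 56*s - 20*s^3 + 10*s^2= -20*s^3 + 82*s^2 + 216*s + 72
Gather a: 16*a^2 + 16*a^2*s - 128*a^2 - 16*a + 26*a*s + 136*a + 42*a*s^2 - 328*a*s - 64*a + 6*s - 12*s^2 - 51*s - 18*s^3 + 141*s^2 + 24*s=a^2*(16*s - 112) + a*(42*s^2 - 302*s + 56) - 18*s^3 + 129*s^2 - 21*s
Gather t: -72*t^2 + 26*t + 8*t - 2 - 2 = -72*t^2 + 34*t - 4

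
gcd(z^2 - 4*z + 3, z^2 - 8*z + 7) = z - 1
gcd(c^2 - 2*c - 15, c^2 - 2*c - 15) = c^2 - 2*c - 15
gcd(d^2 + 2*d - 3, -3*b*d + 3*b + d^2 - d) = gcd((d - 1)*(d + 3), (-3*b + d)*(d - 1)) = d - 1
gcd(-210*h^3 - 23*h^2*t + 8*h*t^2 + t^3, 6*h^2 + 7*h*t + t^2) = 6*h + t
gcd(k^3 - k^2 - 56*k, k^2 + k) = k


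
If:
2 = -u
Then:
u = -2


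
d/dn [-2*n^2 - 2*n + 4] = -4*n - 2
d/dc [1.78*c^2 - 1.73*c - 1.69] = 3.56*c - 1.73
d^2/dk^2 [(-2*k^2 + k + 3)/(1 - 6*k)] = -224/(216*k^3 - 108*k^2 + 18*k - 1)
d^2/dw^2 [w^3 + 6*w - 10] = 6*w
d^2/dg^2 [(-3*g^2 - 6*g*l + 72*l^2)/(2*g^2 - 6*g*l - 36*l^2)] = 3*l*(-5*g^3 + 18*g^2*l - 324*g*l^2 + 432*l^3)/(g^6 - 9*g^5*l - 27*g^4*l^2 + 297*g^3*l^3 + 486*g^2*l^4 - 2916*g*l^5 - 5832*l^6)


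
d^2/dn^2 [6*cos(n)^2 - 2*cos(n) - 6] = 2*cos(n) - 12*cos(2*n)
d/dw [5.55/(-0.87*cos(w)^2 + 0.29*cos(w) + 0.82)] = (1.6095 - 9.657*cos(w))*sin(w)/(-0.87*cos(w)^2 + 0.29*cos(w) + 0.82)^2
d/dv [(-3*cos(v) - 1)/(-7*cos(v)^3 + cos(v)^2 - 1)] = (59*cos(v)/2 + 9*cos(2*v) + 21*cos(3*v)/2 + 6)*sin(v)/(7*cos(v)^3 - cos(v)^2 + 1)^2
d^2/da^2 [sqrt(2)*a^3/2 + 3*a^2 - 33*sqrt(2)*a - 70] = 3*sqrt(2)*a + 6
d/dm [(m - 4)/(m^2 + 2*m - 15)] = (m^2 + 2*m - 2*(m - 4)*(m + 1) - 15)/(m^2 + 2*m - 15)^2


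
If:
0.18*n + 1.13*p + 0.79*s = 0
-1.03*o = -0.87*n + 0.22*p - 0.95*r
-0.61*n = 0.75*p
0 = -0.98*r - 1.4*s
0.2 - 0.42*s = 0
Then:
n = 0.51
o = -0.11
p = -0.41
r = -0.68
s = 0.48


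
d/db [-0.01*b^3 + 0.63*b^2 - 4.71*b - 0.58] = -0.03*b^2 + 1.26*b - 4.71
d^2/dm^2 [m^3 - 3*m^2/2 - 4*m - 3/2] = 6*m - 3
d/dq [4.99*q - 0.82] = 4.99000000000000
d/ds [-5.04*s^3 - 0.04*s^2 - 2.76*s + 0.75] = -15.12*s^2 - 0.08*s - 2.76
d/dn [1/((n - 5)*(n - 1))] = 2*(3 - n)/(n^4 - 12*n^3 + 46*n^2 - 60*n + 25)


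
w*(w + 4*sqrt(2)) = w^2 + 4*sqrt(2)*w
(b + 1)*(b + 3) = b^2 + 4*b + 3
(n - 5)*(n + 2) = n^2 - 3*n - 10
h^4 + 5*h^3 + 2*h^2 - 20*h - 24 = (h - 2)*(h + 2)^2*(h + 3)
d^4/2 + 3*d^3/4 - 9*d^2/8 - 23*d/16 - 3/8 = (d/2 + 1/4)*(d - 3/2)*(d + 1/2)*(d + 2)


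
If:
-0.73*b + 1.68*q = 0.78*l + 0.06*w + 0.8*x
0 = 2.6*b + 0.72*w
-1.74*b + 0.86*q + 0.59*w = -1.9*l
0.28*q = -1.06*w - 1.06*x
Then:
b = 0.330723414484055*x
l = 0.340824444293126*x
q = 0.735484773403047*x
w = -1.19427899674797*x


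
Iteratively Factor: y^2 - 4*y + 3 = (y - 1)*(y - 3)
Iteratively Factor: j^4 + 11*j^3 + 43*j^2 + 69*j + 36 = (j + 3)*(j^3 + 8*j^2 + 19*j + 12) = (j + 3)*(j + 4)*(j^2 + 4*j + 3) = (j + 1)*(j + 3)*(j + 4)*(j + 3)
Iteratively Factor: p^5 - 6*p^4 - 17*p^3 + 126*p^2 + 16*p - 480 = (p + 4)*(p^4 - 10*p^3 + 23*p^2 + 34*p - 120) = (p - 4)*(p + 4)*(p^3 - 6*p^2 - p + 30) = (p - 5)*(p - 4)*(p + 4)*(p^2 - p - 6) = (p - 5)*(p - 4)*(p + 2)*(p + 4)*(p - 3)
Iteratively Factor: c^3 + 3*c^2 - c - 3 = (c + 1)*(c^2 + 2*c - 3) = (c + 1)*(c + 3)*(c - 1)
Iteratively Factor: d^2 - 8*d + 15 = (d - 5)*(d - 3)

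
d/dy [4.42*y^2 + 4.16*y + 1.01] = 8.84*y + 4.16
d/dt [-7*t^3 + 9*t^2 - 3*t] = -21*t^2 + 18*t - 3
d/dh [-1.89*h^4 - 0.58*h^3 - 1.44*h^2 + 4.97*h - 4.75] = -7.56*h^3 - 1.74*h^2 - 2.88*h + 4.97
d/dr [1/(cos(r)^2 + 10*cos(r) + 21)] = 2*(cos(r) + 5)*sin(r)/(cos(r)^2 + 10*cos(r) + 21)^2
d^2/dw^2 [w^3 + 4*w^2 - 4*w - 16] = 6*w + 8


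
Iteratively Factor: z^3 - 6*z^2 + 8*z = (z)*(z^2 - 6*z + 8) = z*(z - 4)*(z - 2)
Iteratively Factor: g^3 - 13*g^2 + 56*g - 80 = (g - 4)*(g^2 - 9*g + 20) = (g - 4)^2*(g - 5)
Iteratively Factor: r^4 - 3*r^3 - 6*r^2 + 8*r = (r - 1)*(r^3 - 2*r^2 - 8*r) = (r - 4)*(r - 1)*(r^2 + 2*r) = r*(r - 4)*(r - 1)*(r + 2)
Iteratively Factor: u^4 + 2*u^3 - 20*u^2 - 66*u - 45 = (u - 5)*(u^3 + 7*u^2 + 15*u + 9) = (u - 5)*(u + 3)*(u^2 + 4*u + 3) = (u - 5)*(u + 3)^2*(u + 1)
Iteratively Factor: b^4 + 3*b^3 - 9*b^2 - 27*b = (b)*(b^3 + 3*b^2 - 9*b - 27) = b*(b + 3)*(b^2 - 9) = b*(b + 3)^2*(b - 3)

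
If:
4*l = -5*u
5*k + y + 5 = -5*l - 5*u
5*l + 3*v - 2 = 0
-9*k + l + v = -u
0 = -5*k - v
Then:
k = 2/335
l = 28/67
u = -112/335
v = -2/67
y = -365/67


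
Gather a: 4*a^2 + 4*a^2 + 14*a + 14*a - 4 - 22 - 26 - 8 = 8*a^2 + 28*a - 60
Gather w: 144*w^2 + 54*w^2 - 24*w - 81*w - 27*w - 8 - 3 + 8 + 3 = 198*w^2 - 132*w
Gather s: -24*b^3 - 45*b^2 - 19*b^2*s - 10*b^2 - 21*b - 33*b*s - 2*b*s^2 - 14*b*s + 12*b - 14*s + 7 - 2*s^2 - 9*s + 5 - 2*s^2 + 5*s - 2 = -24*b^3 - 55*b^2 - 9*b + s^2*(-2*b - 4) + s*(-19*b^2 - 47*b - 18) + 10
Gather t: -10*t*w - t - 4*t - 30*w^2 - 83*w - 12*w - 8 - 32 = t*(-10*w - 5) - 30*w^2 - 95*w - 40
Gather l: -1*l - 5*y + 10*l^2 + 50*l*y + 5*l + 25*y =10*l^2 + l*(50*y + 4) + 20*y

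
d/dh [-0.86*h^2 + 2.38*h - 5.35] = 2.38 - 1.72*h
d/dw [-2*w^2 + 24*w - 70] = 24 - 4*w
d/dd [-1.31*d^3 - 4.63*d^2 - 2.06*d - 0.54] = -3.93*d^2 - 9.26*d - 2.06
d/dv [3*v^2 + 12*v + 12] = 6*v + 12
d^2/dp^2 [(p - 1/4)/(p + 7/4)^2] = 128*(4*p - 17)/(4*p + 7)^4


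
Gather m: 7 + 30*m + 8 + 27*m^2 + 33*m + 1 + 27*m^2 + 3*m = 54*m^2 + 66*m + 16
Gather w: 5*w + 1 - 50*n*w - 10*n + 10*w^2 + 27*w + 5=-10*n + 10*w^2 + w*(32 - 50*n) + 6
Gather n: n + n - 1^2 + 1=2*n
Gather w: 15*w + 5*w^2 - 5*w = 5*w^2 + 10*w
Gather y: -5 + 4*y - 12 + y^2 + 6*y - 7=y^2 + 10*y - 24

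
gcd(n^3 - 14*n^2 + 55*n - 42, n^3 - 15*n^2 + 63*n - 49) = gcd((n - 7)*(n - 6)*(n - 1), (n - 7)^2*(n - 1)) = n^2 - 8*n + 7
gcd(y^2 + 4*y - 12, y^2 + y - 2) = 1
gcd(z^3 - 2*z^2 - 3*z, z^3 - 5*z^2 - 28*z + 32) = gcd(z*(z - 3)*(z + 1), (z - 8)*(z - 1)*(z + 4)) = 1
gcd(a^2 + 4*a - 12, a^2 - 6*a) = 1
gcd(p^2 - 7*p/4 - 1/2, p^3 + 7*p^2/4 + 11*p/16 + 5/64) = p + 1/4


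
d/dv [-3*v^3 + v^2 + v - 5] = -9*v^2 + 2*v + 1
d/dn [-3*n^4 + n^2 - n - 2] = -12*n^3 + 2*n - 1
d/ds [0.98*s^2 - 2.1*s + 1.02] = 1.96*s - 2.1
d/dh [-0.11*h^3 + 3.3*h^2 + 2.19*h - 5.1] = -0.33*h^2 + 6.6*h + 2.19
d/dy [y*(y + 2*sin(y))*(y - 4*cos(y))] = y*(y + 2*sin(y))*(4*sin(y) + 1) + y*(y - 4*cos(y))*(2*cos(y) + 1) + (y + 2*sin(y))*(y - 4*cos(y))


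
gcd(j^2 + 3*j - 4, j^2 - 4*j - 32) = j + 4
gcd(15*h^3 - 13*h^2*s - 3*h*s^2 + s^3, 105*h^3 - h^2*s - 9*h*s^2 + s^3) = -15*h^2 - 2*h*s + s^2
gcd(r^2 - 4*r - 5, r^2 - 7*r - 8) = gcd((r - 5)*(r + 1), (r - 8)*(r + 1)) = r + 1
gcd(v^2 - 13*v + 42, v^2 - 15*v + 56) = v - 7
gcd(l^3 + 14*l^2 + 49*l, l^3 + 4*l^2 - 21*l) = l^2 + 7*l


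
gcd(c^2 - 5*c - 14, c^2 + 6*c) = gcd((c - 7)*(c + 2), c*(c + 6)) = 1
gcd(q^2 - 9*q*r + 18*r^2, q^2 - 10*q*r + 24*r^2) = q - 6*r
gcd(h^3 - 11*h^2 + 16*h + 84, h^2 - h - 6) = h + 2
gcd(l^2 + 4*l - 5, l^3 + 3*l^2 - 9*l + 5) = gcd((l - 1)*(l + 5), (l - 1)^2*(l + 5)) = l^2 + 4*l - 5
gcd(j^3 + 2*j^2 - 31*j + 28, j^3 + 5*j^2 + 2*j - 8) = j - 1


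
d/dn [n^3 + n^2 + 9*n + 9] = 3*n^2 + 2*n + 9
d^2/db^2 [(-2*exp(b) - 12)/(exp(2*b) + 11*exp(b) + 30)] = 2*(5 - exp(b))*exp(b)/(exp(3*b) + 15*exp(2*b) + 75*exp(b) + 125)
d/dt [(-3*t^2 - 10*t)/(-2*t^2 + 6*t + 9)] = 2*(-19*t^2 - 27*t - 45)/(4*t^4 - 24*t^3 + 108*t + 81)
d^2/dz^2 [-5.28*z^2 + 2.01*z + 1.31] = -10.5600000000000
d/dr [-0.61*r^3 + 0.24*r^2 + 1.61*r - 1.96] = -1.83*r^2 + 0.48*r + 1.61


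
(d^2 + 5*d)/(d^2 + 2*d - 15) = d/(d - 3)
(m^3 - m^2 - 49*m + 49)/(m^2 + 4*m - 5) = (m^2 - 49)/(m + 5)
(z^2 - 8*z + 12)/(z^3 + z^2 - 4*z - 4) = (z - 6)/(z^2 + 3*z + 2)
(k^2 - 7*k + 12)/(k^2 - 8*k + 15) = (k - 4)/(k - 5)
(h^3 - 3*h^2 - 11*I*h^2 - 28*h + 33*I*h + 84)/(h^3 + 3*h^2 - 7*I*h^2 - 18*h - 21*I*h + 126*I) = (h - 4*I)/(h + 6)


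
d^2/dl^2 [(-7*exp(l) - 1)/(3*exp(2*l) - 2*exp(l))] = (-63*exp(3*l) - 78*exp(2*l) + 18*exp(l) - 4)*exp(-l)/(27*exp(3*l) - 54*exp(2*l) + 36*exp(l) - 8)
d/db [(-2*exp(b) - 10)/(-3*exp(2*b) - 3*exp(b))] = 2*(-exp(2*b) - 10*exp(b) - 5)*exp(-b)/(3*(exp(2*b) + 2*exp(b) + 1))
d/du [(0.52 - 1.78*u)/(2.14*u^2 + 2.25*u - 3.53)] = (3.8092*u^2 - 2.2256*u + 5.1134)/(4.5796*u^4 + 9.63*u^3 - 10.0459*u^2 - 15.885*u + 12.4609)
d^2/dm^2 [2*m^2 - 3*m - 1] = 4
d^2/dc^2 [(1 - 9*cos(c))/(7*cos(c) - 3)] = 20*(-7*sin(c)^2 + 3*cos(c) - 7)/(7*cos(c) - 3)^3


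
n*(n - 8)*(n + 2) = n^3 - 6*n^2 - 16*n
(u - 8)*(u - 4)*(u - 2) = u^3 - 14*u^2 + 56*u - 64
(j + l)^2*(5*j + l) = 5*j^3 + 11*j^2*l + 7*j*l^2 + l^3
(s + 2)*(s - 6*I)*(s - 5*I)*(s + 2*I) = s^4 + 2*s^3 - 9*I*s^3 - 8*s^2 - 18*I*s^2 - 16*s - 60*I*s - 120*I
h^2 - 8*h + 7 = (h - 7)*(h - 1)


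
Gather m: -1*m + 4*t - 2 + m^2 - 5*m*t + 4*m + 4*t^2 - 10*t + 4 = m^2 + m*(3 - 5*t) + 4*t^2 - 6*t + 2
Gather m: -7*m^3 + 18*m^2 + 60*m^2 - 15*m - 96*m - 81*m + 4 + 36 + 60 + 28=-7*m^3 + 78*m^2 - 192*m + 128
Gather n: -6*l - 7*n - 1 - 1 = -6*l - 7*n - 2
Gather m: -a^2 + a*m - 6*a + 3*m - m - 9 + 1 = -a^2 - 6*a + m*(a + 2) - 8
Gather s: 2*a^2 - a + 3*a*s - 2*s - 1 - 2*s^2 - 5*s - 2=2*a^2 - a - 2*s^2 + s*(3*a - 7) - 3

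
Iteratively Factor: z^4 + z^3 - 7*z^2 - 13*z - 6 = (z + 2)*(z^3 - z^2 - 5*z - 3) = (z + 1)*(z + 2)*(z^2 - 2*z - 3) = (z + 1)^2*(z + 2)*(z - 3)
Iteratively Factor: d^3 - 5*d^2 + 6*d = (d - 2)*(d^2 - 3*d) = d*(d - 2)*(d - 3)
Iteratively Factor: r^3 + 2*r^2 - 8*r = (r)*(r^2 + 2*r - 8) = r*(r - 2)*(r + 4)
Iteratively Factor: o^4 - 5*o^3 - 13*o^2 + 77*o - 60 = (o - 5)*(o^3 - 13*o + 12) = (o - 5)*(o + 4)*(o^2 - 4*o + 3) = (o - 5)*(o - 3)*(o + 4)*(o - 1)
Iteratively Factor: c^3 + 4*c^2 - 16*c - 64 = (c + 4)*(c^2 - 16) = (c - 4)*(c + 4)*(c + 4)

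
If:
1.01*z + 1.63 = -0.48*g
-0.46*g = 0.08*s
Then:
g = -2.10416666666667*z - 3.39583333333333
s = 12.0989583333333*z + 19.5260416666667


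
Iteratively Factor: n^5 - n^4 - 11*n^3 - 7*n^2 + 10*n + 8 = (n + 2)*(n^4 - 3*n^3 - 5*n^2 + 3*n + 4) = (n + 1)*(n + 2)*(n^3 - 4*n^2 - n + 4) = (n + 1)^2*(n + 2)*(n^2 - 5*n + 4) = (n - 1)*(n + 1)^2*(n + 2)*(n - 4)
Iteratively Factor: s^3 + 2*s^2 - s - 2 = (s + 2)*(s^2 - 1) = (s - 1)*(s + 2)*(s + 1)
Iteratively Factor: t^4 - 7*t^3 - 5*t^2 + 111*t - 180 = (t - 3)*(t^3 - 4*t^2 - 17*t + 60) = (t - 5)*(t - 3)*(t^2 + t - 12) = (t - 5)*(t - 3)*(t + 4)*(t - 3)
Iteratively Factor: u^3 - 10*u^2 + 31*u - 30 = (u - 5)*(u^2 - 5*u + 6) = (u - 5)*(u - 3)*(u - 2)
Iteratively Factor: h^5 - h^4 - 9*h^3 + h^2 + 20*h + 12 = (h - 3)*(h^4 + 2*h^3 - 3*h^2 - 8*h - 4) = (h - 3)*(h + 1)*(h^3 + h^2 - 4*h - 4) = (h - 3)*(h + 1)*(h + 2)*(h^2 - h - 2) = (h - 3)*(h - 2)*(h + 1)*(h + 2)*(h + 1)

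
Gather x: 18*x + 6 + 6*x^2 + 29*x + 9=6*x^2 + 47*x + 15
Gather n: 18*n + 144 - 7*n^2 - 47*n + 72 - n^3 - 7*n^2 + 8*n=-n^3 - 14*n^2 - 21*n + 216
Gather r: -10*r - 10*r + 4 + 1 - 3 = 2 - 20*r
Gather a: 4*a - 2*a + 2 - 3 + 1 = 2*a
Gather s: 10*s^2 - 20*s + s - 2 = 10*s^2 - 19*s - 2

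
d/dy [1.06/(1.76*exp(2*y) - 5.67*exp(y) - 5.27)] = (6.0102 - 3.7312*exp(y))*exp(y)/(-1.76*exp(2*y) + 5.67*exp(y) + 5.27)^2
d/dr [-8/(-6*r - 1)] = -48/(6*r + 1)^2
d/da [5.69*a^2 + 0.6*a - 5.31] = 11.38*a + 0.6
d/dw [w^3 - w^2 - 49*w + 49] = 3*w^2 - 2*w - 49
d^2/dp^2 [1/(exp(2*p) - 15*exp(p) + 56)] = ((15 - 4*exp(p))*(exp(2*p) - 15*exp(p) + 56) + 2*(2*exp(p) - 15)^2*exp(p))*exp(p)/(exp(2*p) - 15*exp(p) + 56)^3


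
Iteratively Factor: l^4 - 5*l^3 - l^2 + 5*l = (l - 5)*(l^3 - l) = (l - 5)*(l - 1)*(l^2 + l) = l*(l - 5)*(l - 1)*(l + 1)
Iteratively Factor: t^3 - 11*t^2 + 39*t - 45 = (t - 5)*(t^2 - 6*t + 9) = (t - 5)*(t - 3)*(t - 3)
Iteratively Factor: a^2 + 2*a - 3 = (a + 3)*(a - 1)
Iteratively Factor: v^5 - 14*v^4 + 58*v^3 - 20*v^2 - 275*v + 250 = (v - 5)*(v^4 - 9*v^3 + 13*v^2 + 45*v - 50) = (v - 5)^2*(v^3 - 4*v^2 - 7*v + 10) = (v - 5)^3*(v^2 + v - 2) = (v - 5)^3*(v + 2)*(v - 1)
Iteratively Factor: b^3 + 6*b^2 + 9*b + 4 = (b + 1)*(b^2 + 5*b + 4) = (b + 1)*(b + 4)*(b + 1)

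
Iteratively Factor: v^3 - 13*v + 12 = (v + 4)*(v^2 - 4*v + 3) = (v - 1)*(v + 4)*(v - 3)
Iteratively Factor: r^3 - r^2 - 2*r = (r - 2)*(r^2 + r) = r*(r - 2)*(r + 1)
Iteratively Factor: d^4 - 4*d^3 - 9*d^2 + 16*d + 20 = (d + 2)*(d^3 - 6*d^2 + 3*d + 10) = (d - 2)*(d + 2)*(d^2 - 4*d - 5) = (d - 5)*(d - 2)*(d + 2)*(d + 1)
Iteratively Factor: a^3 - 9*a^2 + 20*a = (a)*(a^2 - 9*a + 20) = a*(a - 5)*(a - 4)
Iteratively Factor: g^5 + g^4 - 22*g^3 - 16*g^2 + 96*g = (g + 4)*(g^4 - 3*g^3 - 10*g^2 + 24*g) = (g - 4)*(g + 4)*(g^3 + g^2 - 6*g) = (g - 4)*(g + 3)*(g + 4)*(g^2 - 2*g) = (g - 4)*(g - 2)*(g + 3)*(g + 4)*(g)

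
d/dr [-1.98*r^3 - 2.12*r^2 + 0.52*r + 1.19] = -5.94*r^2 - 4.24*r + 0.52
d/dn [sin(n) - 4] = cos(n)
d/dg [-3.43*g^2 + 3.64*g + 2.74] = 3.64 - 6.86*g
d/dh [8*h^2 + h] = 16*h + 1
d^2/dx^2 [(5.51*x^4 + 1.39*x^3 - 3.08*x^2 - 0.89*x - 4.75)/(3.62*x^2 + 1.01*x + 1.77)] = (144.410488*x^6 + 120.873972*x^5 + 245.55315*x^4 + 141.823298*x^3 - 33.0098819999998*x^2 - 43.857798*x + 35.062792)/(47.437928*x^6 + 39.706332*x^5 + 80.66265*x^4 + 39.859145*x^3 + 39.440025*x^2 + 9.492687*x + 5.545233)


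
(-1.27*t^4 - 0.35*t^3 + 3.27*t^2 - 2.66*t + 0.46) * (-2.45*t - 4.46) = 3.1115*t^5 + 6.5217*t^4 - 6.4505*t^3 - 8.0672*t^2 + 10.7366*t - 2.0516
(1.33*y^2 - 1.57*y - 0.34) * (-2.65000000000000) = -3.5245*y^2 + 4.1605*y + 0.901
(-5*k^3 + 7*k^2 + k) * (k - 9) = -5*k^4 + 52*k^3 - 62*k^2 - 9*k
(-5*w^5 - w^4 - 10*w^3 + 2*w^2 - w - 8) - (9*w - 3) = -5*w^5 - w^4 - 10*w^3 + 2*w^2 - 10*w - 5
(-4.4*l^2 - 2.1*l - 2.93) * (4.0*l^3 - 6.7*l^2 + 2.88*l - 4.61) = -17.6*l^5 + 21.08*l^4 - 10.322*l^3 + 33.867*l^2 + 1.2426*l + 13.5073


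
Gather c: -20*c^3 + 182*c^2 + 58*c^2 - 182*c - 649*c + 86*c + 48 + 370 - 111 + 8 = -20*c^3 + 240*c^2 - 745*c + 315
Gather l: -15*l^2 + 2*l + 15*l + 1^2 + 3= -15*l^2 + 17*l + 4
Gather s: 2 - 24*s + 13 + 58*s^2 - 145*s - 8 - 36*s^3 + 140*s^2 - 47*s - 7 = -36*s^3 + 198*s^2 - 216*s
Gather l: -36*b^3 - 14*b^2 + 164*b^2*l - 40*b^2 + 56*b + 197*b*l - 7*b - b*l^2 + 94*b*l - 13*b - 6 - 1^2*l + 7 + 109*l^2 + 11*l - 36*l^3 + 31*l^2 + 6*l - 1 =-36*b^3 - 54*b^2 + 36*b - 36*l^3 + l^2*(140 - b) + l*(164*b^2 + 291*b + 16)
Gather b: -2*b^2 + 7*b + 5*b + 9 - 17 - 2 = -2*b^2 + 12*b - 10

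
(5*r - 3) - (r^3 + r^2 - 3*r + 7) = -r^3 - r^2 + 8*r - 10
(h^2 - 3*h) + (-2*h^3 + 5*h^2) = -2*h^3 + 6*h^2 - 3*h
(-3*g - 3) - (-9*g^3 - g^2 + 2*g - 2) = 9*g^3 + g^2 - 5*g - 1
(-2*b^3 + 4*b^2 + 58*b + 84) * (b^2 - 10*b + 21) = -2*b^5 + 24*b^4 - 24*b^3 - 412*b^2 + 378*b + 1764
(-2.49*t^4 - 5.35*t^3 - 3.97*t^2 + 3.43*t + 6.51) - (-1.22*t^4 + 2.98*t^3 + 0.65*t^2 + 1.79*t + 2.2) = -1.27*t^4 - 8.33*t^3 - 4.62*t^2 + 1.64*t + 4.31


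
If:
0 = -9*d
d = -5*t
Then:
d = 0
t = 0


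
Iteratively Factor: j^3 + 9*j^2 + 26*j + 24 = (j + 3)*(j^2 + 6*j + 8) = (j + 3)*(j + 4)*(j + 2)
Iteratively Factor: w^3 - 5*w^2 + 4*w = (w - 4)*(w^2 - w) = (w - 4)*(w - 1)*(w)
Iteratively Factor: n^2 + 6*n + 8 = (n + 4)*(n + 2)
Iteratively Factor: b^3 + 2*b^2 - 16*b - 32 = (b + 2)*(b^2 - 16) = (b + 2)*(b + 4)*(b - 4)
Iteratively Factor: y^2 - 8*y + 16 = (y - 4)*(y - 4)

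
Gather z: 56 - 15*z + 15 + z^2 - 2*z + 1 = z^2 - 17*z + 72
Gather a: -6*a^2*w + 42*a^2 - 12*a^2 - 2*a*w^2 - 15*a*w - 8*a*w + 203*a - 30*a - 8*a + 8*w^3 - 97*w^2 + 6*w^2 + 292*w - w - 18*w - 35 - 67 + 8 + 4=a^2*(30 - 6*w) + a*(-2*w^2 - 23*w + 165) + 8*w^3 - 91*w^2 + 273*w - 90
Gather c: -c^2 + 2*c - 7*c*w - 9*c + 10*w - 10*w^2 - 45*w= -c^2 + c*(-7*w - 7) - 10*w^2 - 35*w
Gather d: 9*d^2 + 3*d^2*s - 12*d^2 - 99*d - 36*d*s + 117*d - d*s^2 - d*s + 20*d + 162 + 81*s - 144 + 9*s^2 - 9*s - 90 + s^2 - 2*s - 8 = d^2*(3*s - 3) + d*(-s^2 - 37*s + 38) + 10*s^2 + 70*s - 80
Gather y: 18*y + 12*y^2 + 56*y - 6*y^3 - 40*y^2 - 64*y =-6*y^3 - 28*y^2 + 10*y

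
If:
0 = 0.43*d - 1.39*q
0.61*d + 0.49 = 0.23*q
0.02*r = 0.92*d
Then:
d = -0.91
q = -0.28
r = -41.83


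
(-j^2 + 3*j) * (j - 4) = -j^3 + 7*j^2 - 12*j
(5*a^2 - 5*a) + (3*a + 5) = 5*a^2 - 2*a + 5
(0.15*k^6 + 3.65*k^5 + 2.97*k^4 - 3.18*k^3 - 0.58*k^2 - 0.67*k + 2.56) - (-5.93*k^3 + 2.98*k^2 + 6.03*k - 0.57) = 0.15*k^6 + 3.65*k^5 + 2.97*k^4 + 2.75*k^3 - 3.56*k^2 - 6.7*k + 3.13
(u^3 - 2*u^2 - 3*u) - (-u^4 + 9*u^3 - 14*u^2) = u^4 - 8*u^3 + 12*u^2 - 3*u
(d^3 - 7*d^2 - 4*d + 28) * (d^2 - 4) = d^5 - 7*d^4 - 8*d^3 + 56*d^2 + 16*d - 112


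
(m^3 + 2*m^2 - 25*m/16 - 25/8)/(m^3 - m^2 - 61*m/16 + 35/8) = (4*m + 5)/(4*m - 7)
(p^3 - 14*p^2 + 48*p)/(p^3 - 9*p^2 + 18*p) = (p - 8)/(p - 3)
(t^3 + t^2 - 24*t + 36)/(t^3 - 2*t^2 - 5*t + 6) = (t^2 + 4*t - 12)/(t^2 + t - 2)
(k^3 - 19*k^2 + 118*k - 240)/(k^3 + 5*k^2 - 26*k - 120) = (k^2 - 14*k + 48)/(k^2 + 10*k + 24)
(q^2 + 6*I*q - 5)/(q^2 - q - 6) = (-q^2 - 6*I*q + 5)/(-q^2 + q + 6)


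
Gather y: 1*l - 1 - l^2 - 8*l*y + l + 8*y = -l^2 + 2*l + y*(8 - 8*l) - 1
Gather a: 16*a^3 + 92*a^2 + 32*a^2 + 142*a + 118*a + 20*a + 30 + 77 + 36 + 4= 16*a^3 + 124*a^2 + 280*a + 147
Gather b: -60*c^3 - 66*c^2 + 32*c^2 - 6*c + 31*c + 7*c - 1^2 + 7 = -60*c^3 - 34*c^2 + 32*c + 6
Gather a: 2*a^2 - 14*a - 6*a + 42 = 2*a^2 - 20*a + 42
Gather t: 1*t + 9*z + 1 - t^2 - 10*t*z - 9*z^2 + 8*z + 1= -t^2 + t*(1 - 10*z) - 9*z^2 + 17*z + 2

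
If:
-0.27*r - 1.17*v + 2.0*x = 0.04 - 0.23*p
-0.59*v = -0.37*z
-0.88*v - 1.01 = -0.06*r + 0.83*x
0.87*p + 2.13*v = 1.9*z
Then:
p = 0.648548607052406*z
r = -15.2633602279275*z - 19.7233429394813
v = 0.627118644067797*z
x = -1.76827231380158*z - 2.64265129682997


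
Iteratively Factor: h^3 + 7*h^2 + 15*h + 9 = (h + 3)*(h^2 + 4*h + 3) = (h + 3)^2*(h + 1)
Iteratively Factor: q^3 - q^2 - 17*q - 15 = (q + 1)*(q^2 - 2*q - 15) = (q + 1)*(q + 3)*(q - 5)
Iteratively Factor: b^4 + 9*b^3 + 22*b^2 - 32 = (b + 2)*(b^3 + 7*b^2 + 8*b - 16) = (b + 2)*(b + 4)*(b^2 + 3*b - 4) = (b - 1)*(b + 2)*(b + 4)*(b + 4)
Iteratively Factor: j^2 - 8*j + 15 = (j - 5)*(j - 3)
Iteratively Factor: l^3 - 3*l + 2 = (l - 1)*(l^2 + l - 2) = (l - 1)^2*(l + 2)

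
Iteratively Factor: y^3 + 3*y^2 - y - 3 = (y + 3)*(y^2 - 1) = (y + 1)*(y + 3)*(y - 1)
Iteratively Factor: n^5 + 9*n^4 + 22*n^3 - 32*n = (n)*(n^4 + 9*n^3 + 22*n^2 - 32) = n*(n + 2)*(n^3 + 7*n^2 + 8*n - 16) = n*(n + 2)*(n + 4)*(n^2 + 3*n - 4) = n*(n + 2)*(n + 4)^2*(n - 1)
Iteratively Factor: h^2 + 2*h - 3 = (h - 1)*(h + 3)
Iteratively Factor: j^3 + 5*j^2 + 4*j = (j + 4)*(j^2 + j) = (j + 1)*(j + 4)*(j)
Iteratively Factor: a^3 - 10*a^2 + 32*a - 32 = (a - 2)*(a^2 - 8*a + 16) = (a - 4)*(a - 2)*(a - 4)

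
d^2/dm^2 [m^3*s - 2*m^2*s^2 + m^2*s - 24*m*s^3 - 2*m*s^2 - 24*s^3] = 2*s*(3*m - 2*s + 1)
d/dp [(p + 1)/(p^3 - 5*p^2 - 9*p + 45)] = (p^3 - 5*p^2 - 9*p + (p + 1)*(-3*p^2 + 10*p + 9) + 45)/(p^3 - 5*p^2 - 9*p + 45)^2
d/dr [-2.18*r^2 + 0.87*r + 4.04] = 0.87 - 4.36*r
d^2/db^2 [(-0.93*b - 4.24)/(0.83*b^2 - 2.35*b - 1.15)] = ((0.93*b + 4.24)*(1.66*b - 2.35)*(3.32*b - 4.7) + (4.6314*b + 2.6674)*(-0.83*b^2 + 2.35*b + 1.15))/(-0.83*b^2 + 2.35*b + 1.15)^3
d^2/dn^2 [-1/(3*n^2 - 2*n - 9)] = 2*(-9*n^2 + 6*n + 4*(3*n - 1)^2 + 27)/(-3*n^2 + 2*n + 9)^3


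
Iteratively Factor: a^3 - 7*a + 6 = (a - 2)*(a^2 + 2*a - 3) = (a - 2)*(a - 1)*(a + 3)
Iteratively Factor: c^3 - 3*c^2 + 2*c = (c - 1)*(c^2 - 2*c) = (c - 2)*(c - 1)*(c)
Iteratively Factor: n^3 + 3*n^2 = (n)*(n^2 + 3*n) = n*(n + 3)*(n)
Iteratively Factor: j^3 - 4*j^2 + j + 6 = (j + 1)*(j^2 - 5*j + 6) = (j - 3)*(j + 1)*(j - 2)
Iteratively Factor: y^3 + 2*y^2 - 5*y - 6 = (y + 3)*(y^2 - y - 2) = (y - 2)*(y + 3)*(y + 1)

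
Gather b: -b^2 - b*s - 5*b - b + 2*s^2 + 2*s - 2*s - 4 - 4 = -b^2 + b*(-s - 6) + 2*s^2 - 8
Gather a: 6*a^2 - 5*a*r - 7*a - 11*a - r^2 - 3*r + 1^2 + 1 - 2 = 6*a^2 + a*(-5*r - 18) - r^2 - 3*r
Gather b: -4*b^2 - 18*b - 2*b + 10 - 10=-4*b^2 - 20*b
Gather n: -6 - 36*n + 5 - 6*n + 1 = -42*n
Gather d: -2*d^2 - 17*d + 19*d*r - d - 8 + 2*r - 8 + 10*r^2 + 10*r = -2*d^2 + d*(19*r - 18) + 10*r^2 + 12*r - 16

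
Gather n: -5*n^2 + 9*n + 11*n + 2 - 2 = -5*n^2 + 20*n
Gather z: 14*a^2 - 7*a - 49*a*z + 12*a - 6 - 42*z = 14*a^2 + 5*a + z*(-49*a - 42) - 6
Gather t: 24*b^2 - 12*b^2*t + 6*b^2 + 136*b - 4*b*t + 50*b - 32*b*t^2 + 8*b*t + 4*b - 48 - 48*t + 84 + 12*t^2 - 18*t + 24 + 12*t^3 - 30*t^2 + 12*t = 30*b^2 + 190*b + 12*t^3 + t^2*(-32*b - 18) + t*(-12*b^2 + 4*b - 54) + 60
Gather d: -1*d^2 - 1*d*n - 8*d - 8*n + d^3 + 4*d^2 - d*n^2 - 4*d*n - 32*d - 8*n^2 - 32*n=d^3 + 3*d^2 + d*(-n^2 - 5*n - 40) - 8*n^2 - 40*n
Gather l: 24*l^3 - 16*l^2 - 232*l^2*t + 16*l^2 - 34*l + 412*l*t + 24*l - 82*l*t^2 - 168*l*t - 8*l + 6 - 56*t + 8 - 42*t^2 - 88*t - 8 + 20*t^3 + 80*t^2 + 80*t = 24*l^3 - 232*l^2*t + l*(-82*t^2 + 244*t - 18) + 20*t^3 + 38*t^2 - 64*t + 6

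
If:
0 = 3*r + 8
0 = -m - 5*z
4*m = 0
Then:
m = 0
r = -8/3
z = 0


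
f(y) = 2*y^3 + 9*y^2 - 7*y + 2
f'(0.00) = -7.00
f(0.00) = 2.00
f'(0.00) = -7.00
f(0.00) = 2.00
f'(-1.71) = -20.24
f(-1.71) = 30.29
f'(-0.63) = -15.96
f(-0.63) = 9.48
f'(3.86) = 151.88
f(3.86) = 224.10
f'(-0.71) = -16.76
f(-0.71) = 10.79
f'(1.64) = 38.66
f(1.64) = 23.55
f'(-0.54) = -14.97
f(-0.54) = 8.09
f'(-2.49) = -14.62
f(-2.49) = 44.35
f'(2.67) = 83.83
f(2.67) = 85.54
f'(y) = 6*y^2 + 18*y - 7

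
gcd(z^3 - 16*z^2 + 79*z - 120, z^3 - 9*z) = z - 3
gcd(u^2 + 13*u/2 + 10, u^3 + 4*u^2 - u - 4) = u + 4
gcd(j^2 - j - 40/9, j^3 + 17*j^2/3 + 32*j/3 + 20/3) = j + 5/3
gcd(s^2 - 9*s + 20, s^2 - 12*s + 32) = s - 4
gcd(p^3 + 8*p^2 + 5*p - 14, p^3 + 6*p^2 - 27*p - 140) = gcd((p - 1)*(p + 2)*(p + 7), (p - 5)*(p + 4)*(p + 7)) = p + 7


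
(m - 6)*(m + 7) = m^2 + m - 42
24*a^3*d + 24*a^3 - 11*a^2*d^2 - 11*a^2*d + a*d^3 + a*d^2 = (-8*a + d)*(-3*a + d)*(a*d + a)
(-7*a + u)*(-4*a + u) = 28*a^2 - 11*a*u + u^2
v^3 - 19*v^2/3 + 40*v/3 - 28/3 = (v - 7/3)*(v - 2)^2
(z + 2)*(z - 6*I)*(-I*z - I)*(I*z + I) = z^4 + 4*z^3 - 6*I*z^3 + 5*z^2 - 24*I*z^2 + 2*z - 30*I*z - 12*I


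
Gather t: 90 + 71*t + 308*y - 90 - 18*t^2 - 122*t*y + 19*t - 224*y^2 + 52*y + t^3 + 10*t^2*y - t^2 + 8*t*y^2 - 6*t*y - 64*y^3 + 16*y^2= t^3 + t^2*(10*y - 19) + t*(8*y^2 - 128*y + 90) - 64*y^3 - 208*y^2 + 360*y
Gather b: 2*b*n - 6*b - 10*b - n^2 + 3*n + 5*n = b*(2*n - 16) - n^2 + 8*n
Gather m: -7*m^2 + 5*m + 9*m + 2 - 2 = -7*m^2 + 14*m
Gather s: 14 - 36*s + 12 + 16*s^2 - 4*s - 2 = 16*s^2 - 40*s + 24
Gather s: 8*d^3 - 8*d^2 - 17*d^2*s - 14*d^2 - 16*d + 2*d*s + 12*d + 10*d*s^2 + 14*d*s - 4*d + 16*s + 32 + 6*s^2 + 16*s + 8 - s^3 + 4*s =8*d^3 - 22*d^2 - 8*d - s^3 + s^2*(10*d + 6) + s*(-17*d^2 + 16*d + 36) + 40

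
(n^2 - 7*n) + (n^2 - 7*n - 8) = 2*n^2 - 14*n - 8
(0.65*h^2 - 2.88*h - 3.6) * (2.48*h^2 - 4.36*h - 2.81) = 1.612*h^4 - 9.9764*h^3 + 1.8023*h^2 + 23.7888*h + 10.116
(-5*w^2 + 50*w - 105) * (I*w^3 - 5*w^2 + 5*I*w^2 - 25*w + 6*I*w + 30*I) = -5*I*w^5 + 25*w^4 + 25*I*w^4 - 125*w^3 + 115*I*w^3 - 725*w^2 - 375*I*w^2 + 2625*w + 870*I*w - 3150*I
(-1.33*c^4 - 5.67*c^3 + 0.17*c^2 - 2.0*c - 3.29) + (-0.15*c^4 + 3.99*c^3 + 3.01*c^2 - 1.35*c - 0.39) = -1.48*c^4 - 1.68*c^3 + 3.18*c^2 - 3.35*c - 3.68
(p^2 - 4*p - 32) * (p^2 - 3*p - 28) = p^4 - 7*p^3 - 48*p^2 + 208*p + 896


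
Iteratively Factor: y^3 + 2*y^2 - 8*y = (y - 2)*(y^2 + 4*y) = (y - 2)*(y + 4)*(y)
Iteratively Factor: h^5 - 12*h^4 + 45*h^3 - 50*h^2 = (h - 5)*(h^4 - 7*h^3 + 10*h^2) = h*(h - 5)*(h^3 - 7*h^2 + 10*h) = h^2*(h - 5)*(h^2 - 7*h + 10) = h^2*(h - 5)^2*(h - 2)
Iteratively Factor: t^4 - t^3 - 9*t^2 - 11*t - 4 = (t + 1)*(t^3 - 2*t^2 - 7*t - 4) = (t - 4)*(t + 1)*(t^2 + 2*t + 1) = (t - 4)*(t + 1)^2*(t + 1)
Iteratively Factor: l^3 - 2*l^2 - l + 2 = (l - 2)*(l^2 - 1) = (l - 2)*(l - 1)*(l + 1)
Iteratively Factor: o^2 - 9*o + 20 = (o - 4)*(o - 5)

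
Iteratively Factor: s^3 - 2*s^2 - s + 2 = (s - 2)*(s^2 - 1) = (s - 2)*(s - 1)*(s + 1)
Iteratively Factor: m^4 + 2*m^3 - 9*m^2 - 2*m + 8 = (m - 1)*(m^3 + 3*m^2 - 6*m - 8) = (m - 1)*(m + 1)*(m^2 + 2*m - 8) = (m - 1)*(m + 1)*(m + 4)*(m - 2)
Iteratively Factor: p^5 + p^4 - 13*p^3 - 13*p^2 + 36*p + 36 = (p + 2)*(p^4 - p^3 - 11*p^2 + 9*p + 18) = (p - 2)*(p + 2)*(p^3 + p^2 - 9*p - 9) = (p - 2)*(p + 1)*(p + 2)*(p^2 - 9) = (p - 3)*(p - 2)*(p + 1)*(p + 2)*(p + 3)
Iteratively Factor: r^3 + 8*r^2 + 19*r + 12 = (r + 1)*(r^2 + 7*r + 12) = (r + 1)*(r + 4)*(r + 3)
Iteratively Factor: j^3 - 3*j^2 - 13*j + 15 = (j - 5)*(j^2 + 2*j - 3) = (j - 5)*(j + 3)*(j - 1)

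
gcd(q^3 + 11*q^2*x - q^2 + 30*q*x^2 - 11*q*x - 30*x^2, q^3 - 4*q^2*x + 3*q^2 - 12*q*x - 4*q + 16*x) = q - 1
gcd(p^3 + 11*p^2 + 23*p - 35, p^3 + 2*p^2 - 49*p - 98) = p + 7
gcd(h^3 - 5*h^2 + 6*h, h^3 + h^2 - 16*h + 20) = h - 2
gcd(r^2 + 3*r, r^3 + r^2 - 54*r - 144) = r + 3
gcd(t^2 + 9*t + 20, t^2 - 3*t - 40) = t + 5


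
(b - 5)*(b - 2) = b^2 - 7*b + 10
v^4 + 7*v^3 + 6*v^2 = v^2*(v + 1)*(v + 6)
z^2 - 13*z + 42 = (z - 7)*(z - 6)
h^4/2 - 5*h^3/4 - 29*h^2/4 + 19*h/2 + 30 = (h/2 + 1)*(h - 4)*(h - 3)*(h + 5/2)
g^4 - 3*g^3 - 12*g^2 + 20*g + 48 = (g - 4)*(g - 3)*(g + 2)^2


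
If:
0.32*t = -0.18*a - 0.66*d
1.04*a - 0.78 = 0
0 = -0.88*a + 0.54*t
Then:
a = 0.75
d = -0.80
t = 1.22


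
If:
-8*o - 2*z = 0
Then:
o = -z/4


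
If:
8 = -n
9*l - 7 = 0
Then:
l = 7/9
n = -8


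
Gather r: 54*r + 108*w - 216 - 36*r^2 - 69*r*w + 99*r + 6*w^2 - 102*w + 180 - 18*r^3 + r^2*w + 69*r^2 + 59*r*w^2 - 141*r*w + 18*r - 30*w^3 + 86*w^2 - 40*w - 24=-18*r^3 + r^2*(w + 33) + r*(59*w^2 - 210*w + 171) - 30*w^3 + 92*w^2 - 34*w - 60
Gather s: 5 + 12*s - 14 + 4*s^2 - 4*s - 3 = 4*s^2 + 8*s - 12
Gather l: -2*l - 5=-2*l - 5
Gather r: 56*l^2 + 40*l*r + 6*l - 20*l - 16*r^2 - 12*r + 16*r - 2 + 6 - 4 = 56*l^2 - 14*l - 16*r^2 + r*(40*l + 4)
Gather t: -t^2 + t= -t^2 + t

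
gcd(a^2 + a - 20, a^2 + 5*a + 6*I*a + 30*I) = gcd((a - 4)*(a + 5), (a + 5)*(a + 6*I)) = a + 5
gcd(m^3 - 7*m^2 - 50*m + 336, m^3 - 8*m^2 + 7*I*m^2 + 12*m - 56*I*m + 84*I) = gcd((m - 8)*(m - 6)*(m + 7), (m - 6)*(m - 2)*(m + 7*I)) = m - 6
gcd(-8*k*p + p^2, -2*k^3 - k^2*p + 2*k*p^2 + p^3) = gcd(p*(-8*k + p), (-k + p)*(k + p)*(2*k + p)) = 1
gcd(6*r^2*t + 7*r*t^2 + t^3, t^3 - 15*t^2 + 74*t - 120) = 1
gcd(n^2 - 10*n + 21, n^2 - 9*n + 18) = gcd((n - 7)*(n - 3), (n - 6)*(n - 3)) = n - 3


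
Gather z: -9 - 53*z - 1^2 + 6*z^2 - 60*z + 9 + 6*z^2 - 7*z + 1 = 12*z^2 - 120*z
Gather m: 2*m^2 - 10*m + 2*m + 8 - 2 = 2*m^2 - 8*m + 6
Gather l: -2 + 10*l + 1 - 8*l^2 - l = -8*l^2 + 9*l - 1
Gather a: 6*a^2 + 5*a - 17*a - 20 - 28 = 6*a^2 - 12*a - 48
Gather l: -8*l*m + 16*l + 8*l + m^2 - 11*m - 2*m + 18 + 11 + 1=l*(24 - 8*m) + m^2 - 13*m + 30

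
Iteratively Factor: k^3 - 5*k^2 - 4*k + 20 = (k - 2)*(k^2 - 3*k - 10) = (k - 2)*(k + 2)*(k - 5)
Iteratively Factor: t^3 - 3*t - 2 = (t + 1)*(t^2 - t - 2) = (t + 1)^2*(t - 2)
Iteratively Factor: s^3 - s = (s)*(s^2 - 1) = s*(s + 1)*(s - 1)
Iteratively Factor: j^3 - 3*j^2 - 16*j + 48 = (j - 4)*(j^2 + j - 12) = (j - 4)*(j - 3)*(j + 4)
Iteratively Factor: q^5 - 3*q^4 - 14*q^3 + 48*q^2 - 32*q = (q)*(q^4 - 3*q^3 - 14*q^2 + 48*q - 32) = q*(q - 4)*(q^3 + q^2 - 10*q + 8) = q*(q - 4)*(q - 2)*(q^2 + 3*q - 4) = q*(q - 4)*(q - 2)*(q + 4)*(q - 1)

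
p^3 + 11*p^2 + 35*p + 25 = (p + 1)*(p + 5)^2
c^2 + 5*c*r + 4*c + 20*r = (c + 4)*(c + 5*r)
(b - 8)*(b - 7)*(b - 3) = b^3 - 18*b^2 + 101*b - 168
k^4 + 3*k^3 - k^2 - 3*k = k*(k - 1)*(k + 1)*(k + 3)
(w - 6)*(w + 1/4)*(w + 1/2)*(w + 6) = w^4 + 3*w^3/4 - 287*w^2/8 - 27*w - 9/2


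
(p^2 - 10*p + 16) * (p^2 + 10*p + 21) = p^4 - 63*p^2 - 50*p + 336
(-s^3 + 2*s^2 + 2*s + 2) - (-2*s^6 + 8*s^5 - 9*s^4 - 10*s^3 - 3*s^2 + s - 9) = 2*s^6 - 8*s^5 + 9*s^4 + 9*s^3 + 5*s^2 + s + 11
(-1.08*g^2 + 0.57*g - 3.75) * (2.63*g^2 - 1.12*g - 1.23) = -2.8404*g^4 + 2.7087*g^3 - 9.1725*g^2 + 3.4989*g + 4.6125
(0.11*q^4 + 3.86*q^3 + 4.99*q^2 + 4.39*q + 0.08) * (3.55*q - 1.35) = 0.3905*q^5 + 13.5545*q^4 + 12.5035*q^3 + 8.848*q^2 - 5.6425*q - 0.108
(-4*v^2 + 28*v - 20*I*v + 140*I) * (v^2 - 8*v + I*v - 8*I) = -4*v^4 + 60*v^3 - 24*I*v^3 - 204*v^2 + 360*I*v^2 - 300*v - 1344*I*v + 1120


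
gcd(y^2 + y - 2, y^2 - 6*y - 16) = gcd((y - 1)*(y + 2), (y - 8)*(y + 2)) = y + 2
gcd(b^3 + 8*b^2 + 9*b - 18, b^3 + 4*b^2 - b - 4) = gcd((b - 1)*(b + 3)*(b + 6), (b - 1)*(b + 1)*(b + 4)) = b - 1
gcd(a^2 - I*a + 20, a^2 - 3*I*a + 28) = a + 4*I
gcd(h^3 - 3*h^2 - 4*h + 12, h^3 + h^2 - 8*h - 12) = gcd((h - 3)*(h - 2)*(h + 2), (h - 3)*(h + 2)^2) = h^2 - h - 6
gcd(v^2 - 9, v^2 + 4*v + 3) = v + 3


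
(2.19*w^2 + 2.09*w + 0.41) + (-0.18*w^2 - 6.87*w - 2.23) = 2.01*w^2 - 4.78*w - 1.82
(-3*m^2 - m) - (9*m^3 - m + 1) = -9*m^3 - 3*m^2 - 1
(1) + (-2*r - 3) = -2*r - 2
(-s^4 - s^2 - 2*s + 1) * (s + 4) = -s^5 - 4*s^4 - s^3 - 6*s^2 - 7*s + 4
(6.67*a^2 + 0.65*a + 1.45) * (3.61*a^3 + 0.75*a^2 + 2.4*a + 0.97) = 24.0787*a^5 + 7.349*a^4 + 21.73*a^3 + 9.1174*a^2 + 4.1105*a + 1.4065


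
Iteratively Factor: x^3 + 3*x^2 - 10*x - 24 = (x + 4)*(x^2 - x - 6) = (x + 2)*(x + 4)*(x - 3)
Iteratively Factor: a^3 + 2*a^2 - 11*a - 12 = (a - 3)*(a^2 + 5*a + 4) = (a - 3)*(a + 1)*(a + 4)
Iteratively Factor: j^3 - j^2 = (j)*(j^2 - j) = j*(j - 1)*(j)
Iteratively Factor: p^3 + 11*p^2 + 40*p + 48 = (p + 4)*(p^2 + 7*p + 12) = (p + 3)*(p + 4)*(p + 4)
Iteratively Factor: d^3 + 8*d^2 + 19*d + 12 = (d + 4)*(d^2 + 4*d + 3) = (d + 3)*(d + 4)*(d + 1)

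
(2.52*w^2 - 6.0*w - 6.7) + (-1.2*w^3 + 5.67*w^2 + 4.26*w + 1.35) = -1.2*w^3 + 8.19*w^2 - 1.74*w - 5.35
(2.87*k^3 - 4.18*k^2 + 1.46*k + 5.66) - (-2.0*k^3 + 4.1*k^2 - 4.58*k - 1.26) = 4.87*k^3 - 8.28*k^2 + 6.04*k + 6.92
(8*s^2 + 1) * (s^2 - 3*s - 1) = 8*s^4 - 24*s^3 - 7*s^2 - 3*s - 1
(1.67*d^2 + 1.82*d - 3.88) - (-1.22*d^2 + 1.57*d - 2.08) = 2.89*d^2 + 0.25*d - 1.8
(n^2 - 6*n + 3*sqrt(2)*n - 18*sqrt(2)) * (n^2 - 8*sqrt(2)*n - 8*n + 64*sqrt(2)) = n^4 - 14*n^3 - 5*sqrt(2)*n^3 + 70*sqrt(2)*n^2 - 240*sqrt(2)*n + 672*n - 2304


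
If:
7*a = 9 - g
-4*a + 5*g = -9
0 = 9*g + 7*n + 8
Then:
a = 18/13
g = -9/13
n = -23/91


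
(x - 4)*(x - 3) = x^2 - 7*x + 12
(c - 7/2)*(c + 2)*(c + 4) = c^3 + 5*c^2/2 - 13*c - 28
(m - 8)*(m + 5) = m^2 - 3*m - 40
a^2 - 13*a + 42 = (a - 7)*(a - 6)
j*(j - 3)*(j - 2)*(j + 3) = j^4 - 2*j^3 - 9*j^2 + 18*j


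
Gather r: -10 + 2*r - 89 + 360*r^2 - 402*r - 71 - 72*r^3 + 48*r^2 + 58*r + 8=-72*r^3 + 408*r^2 - 342*r - 162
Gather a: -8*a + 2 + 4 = 6 - 8*a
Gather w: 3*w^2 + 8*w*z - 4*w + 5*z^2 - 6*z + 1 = 3*w^2 + w*(8*z - 4) + 5*z^2 - 6*z + 1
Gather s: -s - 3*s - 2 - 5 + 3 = -4*s - 4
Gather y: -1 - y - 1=-y - 2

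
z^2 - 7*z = z*(z - 7)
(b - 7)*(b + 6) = b^2 - b - 42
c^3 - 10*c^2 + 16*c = c*(c - 8)*(c - 2)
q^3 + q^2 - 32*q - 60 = (q - 6)*(q + 2)*(q + 5)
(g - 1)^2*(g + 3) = g^3 + g^2 - 5*g + 3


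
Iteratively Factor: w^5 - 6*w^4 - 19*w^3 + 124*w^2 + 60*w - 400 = (w + 4)*(w^4 - 10*w^3 + 21*w^2 + 40*w - 100) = (w - 5)*(w + 4)*(w^3 - 5*w^2 - 4*w + 20) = (w - 5)^2*(w + 4)*(w^2 - 4) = (w - 5)^2*(w - 2)*(w + 4)*(w + 2)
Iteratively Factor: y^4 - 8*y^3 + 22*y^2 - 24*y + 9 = (y - 3)*(y^3 - 5*y^2 + 7*y - 3) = (y - 3)*(y - 1)*(y^2 - 4*y + 3) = (y - 3)^2*(y - 1)*(y - 1)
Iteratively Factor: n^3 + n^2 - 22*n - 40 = (n + 4)*(n^2 - 3*n - 10) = (n - 5)*(n + 4)*(n + 2)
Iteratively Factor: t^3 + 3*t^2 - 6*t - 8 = (t + 1)*(t^2 + 2*t - 8) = (t + 1)*(t + 4)*(t - 2)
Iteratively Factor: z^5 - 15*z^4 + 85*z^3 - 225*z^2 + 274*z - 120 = (z - 5)*(z^4 - 10*z^3 + 35*z^2 - 50*z + 24) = (z - 5)*(z - 4)*(z^3 - 6*z^2 + 11*z - 6) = (z - 5)*(z - 4)*(z - 2)*(z^2 - 4*z + 3) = (z - 5)*(z - 4)*(z - 3)*(z - 2)*(z - 1)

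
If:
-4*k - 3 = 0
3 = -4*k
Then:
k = -3/4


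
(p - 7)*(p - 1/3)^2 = p^3 - 23*p^2/3 + 43*p/9 - 7/9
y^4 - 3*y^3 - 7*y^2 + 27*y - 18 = (y - 3)*(y - 2)*(y - 1)*(y + 3)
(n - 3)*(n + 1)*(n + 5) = n^3 + 3*n^2 - 13*n - 15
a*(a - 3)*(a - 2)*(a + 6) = a^4 + a^3 - 24*a^2 + 36*a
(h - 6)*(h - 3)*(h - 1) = h^3 - 10*h^2 + 27*h - 18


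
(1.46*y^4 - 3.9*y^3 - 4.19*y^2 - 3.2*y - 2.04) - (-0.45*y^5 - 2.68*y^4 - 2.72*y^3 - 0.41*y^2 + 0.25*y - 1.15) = 0.45*y^5 + 4.14*y^4 - 1.18*y^3 - 3.78*y^2 - 3.45*y - 0.89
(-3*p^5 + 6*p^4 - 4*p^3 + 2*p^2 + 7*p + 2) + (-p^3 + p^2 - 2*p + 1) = -3*p^5 + 6*p^4 - 5*p^3 + 3*p^2 + 5*p + 3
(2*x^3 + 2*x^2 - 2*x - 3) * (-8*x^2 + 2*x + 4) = -16*x^5 - 12*x^4 + 28*x^3 + 28*x^2 - 14*x - 12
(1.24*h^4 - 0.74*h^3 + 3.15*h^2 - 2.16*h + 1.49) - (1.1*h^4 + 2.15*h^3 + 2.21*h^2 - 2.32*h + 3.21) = 0.14*h^4 - 2.89*h^3 + 0.94*h^2 + 0.16*h - 1.72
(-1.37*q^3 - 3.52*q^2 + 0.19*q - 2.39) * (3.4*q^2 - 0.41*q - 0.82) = -4.658*q^5 - 11.4063*q^4 + 3.2126*q^3 - 5.3175*q^2 + 0.8241*q + 1.9598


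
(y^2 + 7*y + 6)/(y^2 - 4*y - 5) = (y + 6)/(y - 5)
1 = 1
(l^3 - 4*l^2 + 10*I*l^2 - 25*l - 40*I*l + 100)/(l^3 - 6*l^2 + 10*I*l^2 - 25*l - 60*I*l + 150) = (l - 4)/(l - 6)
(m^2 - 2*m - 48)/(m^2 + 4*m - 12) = (m - 8)/(m - 2)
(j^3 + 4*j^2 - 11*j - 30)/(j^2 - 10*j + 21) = (j^2 + 7*j + 10)/(j - 7)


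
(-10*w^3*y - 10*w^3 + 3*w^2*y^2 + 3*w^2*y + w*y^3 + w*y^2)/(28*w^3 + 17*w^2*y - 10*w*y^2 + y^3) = w*(-10*w^2*y - 10*w^2 + 3*w*y^2 + 3*w*y + y^3 + y^2)/(28*w^3 + 17*w^2*y - 10*w*y^2 + y^3)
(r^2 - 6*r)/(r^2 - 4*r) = (r - 6)/(r - 4)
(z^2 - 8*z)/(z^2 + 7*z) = (z - 8)/(z + 7)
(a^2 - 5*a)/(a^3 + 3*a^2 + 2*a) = (a - 5)/(a^2 + 3*a + 2)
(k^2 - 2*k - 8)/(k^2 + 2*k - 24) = (k + 2)/(k + 6)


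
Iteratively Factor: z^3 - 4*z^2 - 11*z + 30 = (z - 2)*(z^2 - 2*z - 15) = (z - 5)*(z - 2)*(z + 3)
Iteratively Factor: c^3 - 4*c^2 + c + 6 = (c + 1)*(c^2 - 5*c + 6) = (c - 2)*(c + 1)*(c - 3)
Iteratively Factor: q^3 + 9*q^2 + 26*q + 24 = (q + 2)*(q^2 + 7*q + 12) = (q + 2)*(q + 3)*(q + 4)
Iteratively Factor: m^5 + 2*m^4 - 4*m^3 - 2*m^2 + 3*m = (m - 1)*(m^4 + 3*m^3 - m^2 - 3*m) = (m - 1)*(m + 3)*(m^3 - m) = m*(m - 1)*(m + 3)*(m^2 - 1) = m*(m - 1)^2*(m + 3)*(m + 1)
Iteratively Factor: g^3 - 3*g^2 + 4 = (g - 2)*(g^2 - g - 2) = (g - 2)*(g + 1)*(g - 2)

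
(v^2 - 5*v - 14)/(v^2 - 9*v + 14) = (v + 2)/(v - 2)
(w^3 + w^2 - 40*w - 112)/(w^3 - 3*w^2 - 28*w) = (w + 4)/w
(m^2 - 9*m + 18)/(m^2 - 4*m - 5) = (-m^2 + 9*m - 18)/(-m^2 + 4*m + 5)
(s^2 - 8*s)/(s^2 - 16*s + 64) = s/(s - 8)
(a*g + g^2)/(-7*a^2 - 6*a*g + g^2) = -g/(7*a - g)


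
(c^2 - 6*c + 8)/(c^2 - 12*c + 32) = (c - 2)/(c - 8)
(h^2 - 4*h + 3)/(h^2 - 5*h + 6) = (h - 1)/(h - 2)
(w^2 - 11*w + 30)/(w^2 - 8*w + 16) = (w^2 - 11*w + 30)/(w^2 - 8*w + 16)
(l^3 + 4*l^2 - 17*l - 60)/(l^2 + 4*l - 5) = (l^2 - l - 12)/(l - 1)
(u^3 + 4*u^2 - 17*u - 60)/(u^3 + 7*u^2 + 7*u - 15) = (u - 4)/(u - 1)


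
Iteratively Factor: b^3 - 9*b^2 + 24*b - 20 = (b - 2)*(b^2 - 7*b + 10) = (b - 2)^2*(b - 5)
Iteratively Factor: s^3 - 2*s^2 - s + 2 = (s + 1)*(s^2 - 3*s + 2) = (s - 2)*(s + 1)*(s - 1)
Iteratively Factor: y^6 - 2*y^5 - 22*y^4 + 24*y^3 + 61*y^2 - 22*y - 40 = (y + 1)*(y^5 - 3*y^4 - 19*y^3 + 43*y^2 + 18*y - 40) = (y - 1)*(y + 1)*(y^4 - 2*y^3 - 21*y^2 + 22*y + 40) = (y - 1)*(y + 1)^2*(y^3 - 3*y^2 - 18*y + 40) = (y - 1)*(y + 1)^2*(y + 4)*(y^2 - 7*y + 10) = (y - 5)*(y - 1)*(y + 1)^2*(y + 4)*(y - 2)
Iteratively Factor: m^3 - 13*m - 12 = (m - 4)*(m^2 + 4*m + 3) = (m - 4)*(m + 1)*(m + 3)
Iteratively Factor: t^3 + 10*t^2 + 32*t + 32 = (t + 4)*(t^2 + 6*t + 8) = (t + 2)*(t + 4)*(t + 4)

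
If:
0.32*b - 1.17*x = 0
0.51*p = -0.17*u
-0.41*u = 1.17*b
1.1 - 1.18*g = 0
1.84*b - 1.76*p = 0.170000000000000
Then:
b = 1.02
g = 0.93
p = 0.98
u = -2.92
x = 0.28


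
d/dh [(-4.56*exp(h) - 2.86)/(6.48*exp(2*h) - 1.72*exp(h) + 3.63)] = (29.5488*exp(2*h) + 37.0656*exp(h) - 21.472)*exp(h)/(41.9904*exp(4*h) - 22.2912*exp(3*h) + 50.0032*exp(2*h) - 12.4872*exp(h) + 13.1769)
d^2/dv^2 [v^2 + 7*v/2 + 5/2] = 2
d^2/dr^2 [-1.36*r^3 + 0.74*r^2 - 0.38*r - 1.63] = 1.48 - 8.16*r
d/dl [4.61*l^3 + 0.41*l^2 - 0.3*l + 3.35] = 13.83*l^2 + 0.82*l - 0.3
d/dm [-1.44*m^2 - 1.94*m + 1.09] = -2.88*m - 1.94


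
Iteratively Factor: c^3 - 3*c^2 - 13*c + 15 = (c + 3)*(c^2 - 6*c + 5) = (c - 5)*(c + 3)*(c - 1)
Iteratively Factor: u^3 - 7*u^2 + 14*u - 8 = (u - 1)*(u^2 - 6*u + 8) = (u - 2)*(u - 1)*(u - 4)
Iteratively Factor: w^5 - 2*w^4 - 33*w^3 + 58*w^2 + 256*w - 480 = (w - 2)*(w^4 - 33*w^2 - 8*w + 240) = (w - 2)*(w + 4)*(w^3 - 4*w^2 - 17*w + 60) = (w - 5)*(w - 2)*(w + 4)*(w^2 + w - 12) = (w - 5)*(w - 2)*(w + 4)^2*(w - 3)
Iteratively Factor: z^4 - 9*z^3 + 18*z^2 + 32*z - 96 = (z - 4)*(z^3 - 5*z^2 - 2*z + 24) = (z - 4)*(z - 3)*(z^2 - 2*z - 8) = (z - 4)^2*(z - 3)*(z + 2)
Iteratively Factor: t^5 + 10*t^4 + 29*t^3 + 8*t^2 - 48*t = (t + 4)*(t^4 + 6*t^3 + 5*t^2 - 12*t) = (t + 4)^2*(t^3 + 2*t^2 - 3*t) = t*(t + 4)^2*(t^2 + 2*t - 3) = t*(t - 1)*(t + 4)^2*(t + 3)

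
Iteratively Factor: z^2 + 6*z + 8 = (z + 4)*(z + 2)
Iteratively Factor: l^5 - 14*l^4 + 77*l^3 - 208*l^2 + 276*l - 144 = (l - 3)*(l^4 - 11*l^3 + 44*l^2 - 76*l + 48) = (l - 3)*(l - 2)*(l^3 - 9*l^2 + 26*l - 24) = (l - 3)*(l - 2)^2*(l^2 - 7*l + 12) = (l - 4)*(l - 3)*(l - 2)^2*(l - 3)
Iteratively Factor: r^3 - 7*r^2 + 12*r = (r)*(r^2 - 7*r + 12) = r*(r - 4)*(r - 3)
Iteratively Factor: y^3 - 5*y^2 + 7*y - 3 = (y - 1)*(y^2 - 4*y + 3) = (y - 1)^2*(y - 3)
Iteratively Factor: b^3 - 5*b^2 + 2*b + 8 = (b - 4)*(b^2 - b - 2) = (b - 4)*(b + 1)*(b - 2)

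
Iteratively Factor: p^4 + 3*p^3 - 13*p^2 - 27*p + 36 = (p - 3)*(p^3 + 6*p^2 + 5*p - 12) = (p - 3)*(p - 1)*(p^2 + 7*p + 12) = (p - 3)*(p - 1)*(p + 4)*(p + 3)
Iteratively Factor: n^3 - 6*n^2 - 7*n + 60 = (n + 3)*(n^2 - 9*n + 20) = (n - 5)*(n + 3)*(n - 4)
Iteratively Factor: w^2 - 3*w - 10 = (w - 5)*(w + 2)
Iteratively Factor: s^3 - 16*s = (s)*(s^2 - 16) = s*(s + 4)*(s - 4)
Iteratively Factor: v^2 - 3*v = (v - 3)*(v)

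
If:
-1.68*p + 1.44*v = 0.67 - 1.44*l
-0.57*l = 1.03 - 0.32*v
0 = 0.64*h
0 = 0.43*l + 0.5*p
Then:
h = 0.00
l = -0.73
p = 0.63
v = 1.92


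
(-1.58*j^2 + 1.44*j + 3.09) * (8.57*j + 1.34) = -13.5406*j^3 + 10.2236*j^2 + 28.4109*j + 4.1406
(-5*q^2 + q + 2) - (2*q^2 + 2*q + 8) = -7*q^2 - q - 6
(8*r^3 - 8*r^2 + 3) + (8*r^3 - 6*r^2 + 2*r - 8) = 16*r^3 - 14*r^2 + 2*r - 5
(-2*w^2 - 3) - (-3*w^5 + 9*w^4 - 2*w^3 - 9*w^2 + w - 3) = 3*w^5 - 9*w^4 + 2*w^3 + 7*w^2 - w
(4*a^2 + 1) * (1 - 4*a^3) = -16*a^5 - 4*a^3 + 4*a^2 + 1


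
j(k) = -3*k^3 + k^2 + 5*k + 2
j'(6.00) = -307.00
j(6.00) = -580.00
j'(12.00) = -1267.00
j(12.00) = -4978.00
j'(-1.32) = -13.32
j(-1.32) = 4.04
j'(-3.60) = -118.84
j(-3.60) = 136.93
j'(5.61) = -267.03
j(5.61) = -468.15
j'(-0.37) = 3.03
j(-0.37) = 0.44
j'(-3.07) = -85.96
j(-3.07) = 82.88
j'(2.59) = -50.19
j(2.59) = -30.46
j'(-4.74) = -206.69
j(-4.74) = 320.26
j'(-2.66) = -64.00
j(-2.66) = 52.24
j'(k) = -9*k^2 + 2*k + 5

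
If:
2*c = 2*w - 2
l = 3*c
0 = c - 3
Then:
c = 3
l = 9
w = 4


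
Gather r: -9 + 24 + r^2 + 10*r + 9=r^2 + 10*r + 24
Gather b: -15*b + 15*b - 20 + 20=0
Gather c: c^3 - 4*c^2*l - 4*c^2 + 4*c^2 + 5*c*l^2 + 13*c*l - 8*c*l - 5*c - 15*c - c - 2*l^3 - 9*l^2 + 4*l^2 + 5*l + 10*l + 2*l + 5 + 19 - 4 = c^3 - 4*c^2*l + c*(5*l^2 + 5*l - 21) - 2*l^3 - 5*l^2 + 17*l + 20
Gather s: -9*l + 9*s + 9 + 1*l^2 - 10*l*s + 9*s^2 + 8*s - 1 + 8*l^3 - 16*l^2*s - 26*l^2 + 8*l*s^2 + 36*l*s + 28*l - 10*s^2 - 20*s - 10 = 8*l^3 - 25*l^2 + 19*l + s^2*(8*l - 1) + s*(-16*l^2 + 26*l - 3) - 2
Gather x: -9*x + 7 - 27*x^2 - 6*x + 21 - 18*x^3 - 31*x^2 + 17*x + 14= -18*x^3 - 58*x^2 + 2*x + 42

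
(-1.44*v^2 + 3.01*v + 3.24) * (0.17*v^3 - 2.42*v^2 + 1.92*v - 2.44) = -0.2448*v^5 + 3.9965*v^4 - 9.4982*v^3 + 1.452*v^2 - 1.1236*v - 7.9056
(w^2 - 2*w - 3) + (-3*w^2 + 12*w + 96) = -2*w^2 + 10*w + 93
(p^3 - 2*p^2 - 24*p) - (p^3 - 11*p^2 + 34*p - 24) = 9*p^2 - 58*p + 24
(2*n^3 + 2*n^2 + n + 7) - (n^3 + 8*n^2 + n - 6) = n^3 - 6*n^2 + 13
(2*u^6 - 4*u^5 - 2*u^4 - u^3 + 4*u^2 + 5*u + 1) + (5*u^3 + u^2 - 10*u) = 2*u^6 - 4*u^5 - 2*u^4 + 4*u^3 + 5*u^2 - 5*u + 1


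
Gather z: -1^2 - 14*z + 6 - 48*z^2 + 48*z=-48*z^2 + 34*z + 5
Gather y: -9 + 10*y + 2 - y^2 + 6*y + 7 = -y^2 + 16*y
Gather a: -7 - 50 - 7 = -64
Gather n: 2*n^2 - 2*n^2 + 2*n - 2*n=0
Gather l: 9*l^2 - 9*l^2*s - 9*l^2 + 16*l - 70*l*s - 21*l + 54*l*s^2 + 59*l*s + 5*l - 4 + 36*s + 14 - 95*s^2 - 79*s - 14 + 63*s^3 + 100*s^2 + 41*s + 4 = -9*l^2*s + l*(54*s^2 - 11*s) + 63*s^3 + 5*s^2 - 2*s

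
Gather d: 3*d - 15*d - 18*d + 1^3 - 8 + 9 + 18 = 20 - 30*d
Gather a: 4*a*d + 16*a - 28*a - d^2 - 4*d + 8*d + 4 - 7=a*(4*d - 12) - d^2 + 4*d - 3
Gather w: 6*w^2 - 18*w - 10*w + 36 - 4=6*w^2 - 28*w + 32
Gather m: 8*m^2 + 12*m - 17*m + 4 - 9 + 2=8*m^2 - 5*m - 3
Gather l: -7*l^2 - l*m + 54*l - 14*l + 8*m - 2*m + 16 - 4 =-7*l^2 + l*(40 - m) + 6*m + 12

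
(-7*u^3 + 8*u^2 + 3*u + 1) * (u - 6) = -7*u^4 + 50*u^3 - 45*u^2 - 17*u - 6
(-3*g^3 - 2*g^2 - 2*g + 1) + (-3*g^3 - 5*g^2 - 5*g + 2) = -6*g^3 - 7*g^2 - 7*g + 3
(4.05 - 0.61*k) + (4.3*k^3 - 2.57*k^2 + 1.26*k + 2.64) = 4.3*k^3 - 2.57*k^2 + 0.65*k + 6.69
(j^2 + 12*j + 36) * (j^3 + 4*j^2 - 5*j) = j^5 + 16*j^4 + 79*j^3 + 84*j^2 - 180*j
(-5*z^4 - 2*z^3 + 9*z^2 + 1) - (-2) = -5*z^4 - 2*z^3 + 9*z^2 + 3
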